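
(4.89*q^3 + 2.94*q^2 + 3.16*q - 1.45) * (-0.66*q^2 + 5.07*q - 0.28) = -3.2274*q^5 + 22.8519*q^4 + 11.451*q^3 + 16.155*q^2 - 8.2363*q + 0.406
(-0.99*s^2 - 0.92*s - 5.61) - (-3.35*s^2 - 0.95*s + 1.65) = 2.36*s^2 + 0.0299999999999999*s - 7.26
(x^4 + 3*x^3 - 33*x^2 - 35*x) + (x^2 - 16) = x^4 + 3*x^3 - 32*x^2 - 35*x - 16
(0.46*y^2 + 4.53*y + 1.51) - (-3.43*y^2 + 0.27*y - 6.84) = 3.89*y^2 + 4.26*y + 8.35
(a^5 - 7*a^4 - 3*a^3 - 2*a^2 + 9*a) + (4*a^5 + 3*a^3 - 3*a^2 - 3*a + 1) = 5*a^5 - 7*a^4 - 5*a^2 + 6*a + 1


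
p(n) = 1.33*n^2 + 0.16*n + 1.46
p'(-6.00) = -15.80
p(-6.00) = 48.38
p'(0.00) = 0.16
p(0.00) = 1.46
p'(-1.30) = -3.30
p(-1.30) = 3.50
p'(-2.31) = -5.98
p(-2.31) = 8.19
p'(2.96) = 8.03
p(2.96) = 13.59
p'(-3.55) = -9.28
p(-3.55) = 17.65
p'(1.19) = 3.33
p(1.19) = 3.53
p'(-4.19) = -10.99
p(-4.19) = 24.14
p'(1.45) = 4.02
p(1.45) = 4.49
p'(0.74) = 2.13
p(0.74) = 2.31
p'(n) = 2.66*n + 0.16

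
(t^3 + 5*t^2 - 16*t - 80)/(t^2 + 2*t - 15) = (t^2 - 16)/(t - 3)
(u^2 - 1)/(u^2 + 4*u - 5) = (u + 1)/(u + 5)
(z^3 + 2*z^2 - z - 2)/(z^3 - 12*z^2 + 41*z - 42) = (z^3 + 2*z^2 - z - 2)/(z^3 - 12*z^2 + 41*z - 42)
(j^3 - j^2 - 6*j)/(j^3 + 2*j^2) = (j - 3)/j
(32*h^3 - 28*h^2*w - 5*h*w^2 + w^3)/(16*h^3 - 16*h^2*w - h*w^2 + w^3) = (-8*h + w)/(-4*h + w)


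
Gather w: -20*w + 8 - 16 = -20*w - 8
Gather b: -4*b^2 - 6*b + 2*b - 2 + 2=-4*b^2 - 4*b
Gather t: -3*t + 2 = 2 - 3*t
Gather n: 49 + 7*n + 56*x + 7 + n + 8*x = 8*n + 64*x + 56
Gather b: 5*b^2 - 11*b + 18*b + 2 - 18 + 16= 5*b^2 + 7*b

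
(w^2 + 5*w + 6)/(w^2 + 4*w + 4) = (w + 3)/(w + 2)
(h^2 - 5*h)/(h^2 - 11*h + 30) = h/(h - 6)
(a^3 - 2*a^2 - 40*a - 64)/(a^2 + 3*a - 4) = (a^2 - 6*a - 16)/(a - 1)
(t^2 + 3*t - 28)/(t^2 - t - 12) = (t + 7)/(t + 3)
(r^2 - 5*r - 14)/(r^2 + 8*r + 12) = (r - 7)/(r + 6)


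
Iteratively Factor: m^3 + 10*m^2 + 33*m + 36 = (m + 3)*(m^2 + 7*m + 12) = (m + 3)*(m + 4)*(m + 3)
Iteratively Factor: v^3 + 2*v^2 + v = (v + 1)*(v^2 + v) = (v + 1)^2*(v)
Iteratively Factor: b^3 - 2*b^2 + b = (b - 1)*(b^2 - b) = (b - 1)^2*(b)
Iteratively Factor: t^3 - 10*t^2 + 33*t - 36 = (t - 3)*(t^2 - 7*t + 12) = (t - 4)*(t - 3)*(t - 3)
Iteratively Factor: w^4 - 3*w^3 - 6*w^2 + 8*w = (w - 4)*(w^3 + w^2 - 2*w) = w*(w - 4)*(w^2 + w - 2) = w*(w - 4)*(w + 2)*(w - 1)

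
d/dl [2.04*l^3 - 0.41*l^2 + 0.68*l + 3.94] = 6.12*l^2 - 0.82*l + 0.68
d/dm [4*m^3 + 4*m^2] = 4*m*(3*m + 2)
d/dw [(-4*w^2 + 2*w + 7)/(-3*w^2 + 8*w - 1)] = 2*(-13*w^2 + 25*w - 29)/(9*w^4 - 48*w^3 + 70*w^2 - 16*w + 1)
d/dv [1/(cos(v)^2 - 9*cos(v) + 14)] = (2*cos(v) - 9)*sin(v)/(cos(v)^2 - 9*cos(v) + 14)^2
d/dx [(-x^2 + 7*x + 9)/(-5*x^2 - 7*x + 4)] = (42*x^2 + 82*x + 91)/(25*x^4 + 70*x^3 + 9*x^2 - 56*x + 16)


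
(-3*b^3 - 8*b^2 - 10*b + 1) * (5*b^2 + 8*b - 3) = -15*b^5 - 64*b^4 - 105*b^3 - 51*b^2 + 38*b - 3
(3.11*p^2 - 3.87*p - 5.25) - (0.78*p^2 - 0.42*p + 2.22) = 2.33*p^2 - 3.45*p - 7.47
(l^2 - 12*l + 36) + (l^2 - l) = 2*l^2 - 13*l + 36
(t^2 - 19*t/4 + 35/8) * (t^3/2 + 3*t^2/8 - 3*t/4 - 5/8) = t^5/2 - 2*t^4 - 11*t^3/32 + 293*t^2/64 - 5*t/16 - 175/64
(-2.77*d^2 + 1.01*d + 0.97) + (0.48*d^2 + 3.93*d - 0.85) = -2.29*d^2 + 4.94*d + 0.12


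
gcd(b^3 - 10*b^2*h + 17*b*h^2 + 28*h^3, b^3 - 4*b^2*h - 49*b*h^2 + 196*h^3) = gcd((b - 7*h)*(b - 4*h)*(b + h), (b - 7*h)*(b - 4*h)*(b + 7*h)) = b^2 - 11*b*h + 28*h^2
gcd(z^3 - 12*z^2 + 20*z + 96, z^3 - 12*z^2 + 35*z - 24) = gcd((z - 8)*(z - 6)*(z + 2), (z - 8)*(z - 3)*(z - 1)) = z - 8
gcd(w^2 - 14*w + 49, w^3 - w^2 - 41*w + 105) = 1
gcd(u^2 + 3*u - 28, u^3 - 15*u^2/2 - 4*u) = 1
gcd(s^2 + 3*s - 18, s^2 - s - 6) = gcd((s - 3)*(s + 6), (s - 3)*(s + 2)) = s - 3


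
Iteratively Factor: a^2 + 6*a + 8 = (a + 4)*(a + 2)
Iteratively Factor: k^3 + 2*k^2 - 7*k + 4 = (k + 4)*(k^2 - 2*k + 1) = (k - 1)*(k + 4)*(k - 1)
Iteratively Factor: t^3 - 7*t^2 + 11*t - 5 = (t - 5)*(t^2 - 2*t + 1) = (t - 5)*(t - 1)*(t - 1)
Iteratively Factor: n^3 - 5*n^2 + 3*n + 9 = (n - 3)*(n^2 - 2*n - 3) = (n - 3)*(n + 1)*(n - 3)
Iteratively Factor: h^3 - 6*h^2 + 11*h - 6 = (h - 2)*(h^2 - 4*h + 3) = (h - 3)*(h - 2)*(h - 1)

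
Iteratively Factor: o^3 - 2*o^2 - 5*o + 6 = (o - 3)*(o^2 + o - 2) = (o - 3)*(o - 1)*(o + 2)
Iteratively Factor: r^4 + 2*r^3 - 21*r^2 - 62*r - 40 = (r + 1)*(r^3 + r^2 - 22*r - 40) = (r + 1)*(r + 4)*(r^2 - 3*r - 10) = (r - 5)*(r + 1)*(r + 4)*(r + 2)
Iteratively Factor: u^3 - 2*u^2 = (u)*(u^2 - 2*u) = u*(u - 2)*(u)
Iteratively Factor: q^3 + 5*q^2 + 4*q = (q + 1)*(q^2 + 4*q) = q*(q + 1)*(q + 4)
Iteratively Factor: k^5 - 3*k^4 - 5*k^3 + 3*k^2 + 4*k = (k)*(k^4 - 3*k^3 - 5*k^2 + 3*k + 4) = k*(k + 1)*(k^3 - 4*k^2 - k + 4) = k*(k - 1)*(k + 1)*(k^2 - 3*k - 4) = k*(k - 4)*(k - 1)*(k + 1)*(k + 1)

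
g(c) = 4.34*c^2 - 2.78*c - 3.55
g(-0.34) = -2.10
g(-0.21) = -2.77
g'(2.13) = 15.71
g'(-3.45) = -32.73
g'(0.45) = 1.13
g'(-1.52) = -15.97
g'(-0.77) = -9.46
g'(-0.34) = -5.73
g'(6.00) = 49.30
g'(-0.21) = -4.60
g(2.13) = 10.22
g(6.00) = 136.01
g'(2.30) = 17.18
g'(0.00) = -2.78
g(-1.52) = 10.70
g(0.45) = -3.92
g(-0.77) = 1.16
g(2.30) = 13.01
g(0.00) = -3.55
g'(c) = 8.68*c - 2.78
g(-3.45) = 57.70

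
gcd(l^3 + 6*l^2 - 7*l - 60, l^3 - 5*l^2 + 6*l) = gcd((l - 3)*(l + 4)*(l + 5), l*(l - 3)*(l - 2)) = l - 3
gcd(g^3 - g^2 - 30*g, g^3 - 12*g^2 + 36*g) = g^2 - 6*g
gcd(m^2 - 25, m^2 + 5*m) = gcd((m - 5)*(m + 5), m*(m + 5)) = m + 5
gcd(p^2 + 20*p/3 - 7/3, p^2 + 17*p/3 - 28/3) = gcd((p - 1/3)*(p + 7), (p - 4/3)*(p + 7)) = p + 7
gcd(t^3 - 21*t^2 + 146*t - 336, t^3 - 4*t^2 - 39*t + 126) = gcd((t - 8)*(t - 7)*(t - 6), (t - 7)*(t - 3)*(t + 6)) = t - 7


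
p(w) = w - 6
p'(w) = 1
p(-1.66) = -7.66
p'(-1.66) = 1.00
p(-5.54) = -11.54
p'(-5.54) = 1.00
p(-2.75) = -8.75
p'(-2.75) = 1.00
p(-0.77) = -6.77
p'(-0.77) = 1.00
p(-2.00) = -8.00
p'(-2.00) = 1.00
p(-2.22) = -8.22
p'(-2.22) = 1.00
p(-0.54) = -6.54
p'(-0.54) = 1.00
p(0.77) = -5.23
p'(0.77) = 1.00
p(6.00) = 0.00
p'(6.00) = 1.00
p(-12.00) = -18.00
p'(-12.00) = 1.00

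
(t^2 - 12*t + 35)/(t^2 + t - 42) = (t^2 - 12*t + 35)/(t^2 + t - 42)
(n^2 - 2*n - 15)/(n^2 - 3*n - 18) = (n - 5)/(n - 6)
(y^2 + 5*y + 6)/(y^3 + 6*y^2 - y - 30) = (y + 2)/(y^2 + 3*y - 10)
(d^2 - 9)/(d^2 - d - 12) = (d - 3)/(d - 4)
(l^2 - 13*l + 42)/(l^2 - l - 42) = (l - 6)/(l + 6)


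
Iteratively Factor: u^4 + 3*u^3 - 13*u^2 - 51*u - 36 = (u + 3)*(u^3 - 13*u - 12) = (u - 4)*(u + 3)*(u^2 + 4*u + 3) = (u - 4)*(u + 1)*(u + 3)*(u + 3)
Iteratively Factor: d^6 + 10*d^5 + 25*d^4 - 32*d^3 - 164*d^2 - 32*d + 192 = (d + 4)*(d^5 + 6*d^4 + d^3 - 36*d^2 - 20*d + 48) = (d - 2)*(d + 4)*(d^4 + 8*d^3 + 17*d^2 - 2*d - 24) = (d - 2)*(d - 1)*(d + 4)*(d^3 + 9*d^2 + 26*d + 24) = (d - 2)*(d - 1)*(d + 3)*(d + 4)*(d^2 + 6*d + 8) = (d - 2)*(d - 1)*(d + 2)*(d + 3)*(d + 4)*(d + 4)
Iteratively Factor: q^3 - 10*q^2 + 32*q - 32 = (q - 2)*(q^2 - 8*q + 16) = (q - 4)*(q - 2)*(q - 4)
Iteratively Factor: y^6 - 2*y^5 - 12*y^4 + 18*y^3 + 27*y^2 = (y + 3)*(y^5 - 5*y^4 + 3*y^3 + 9*y^2) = (y - 3)*(y + 3)*(y^4 - 2*y^3 - 3*y^2) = y*(y - 3)*(y + 3)*(y^3 - 2*y^2 - 3*y) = y*(y - 3)*(y + 1)*(y + 3)*(y^2 - 3*y) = y^2*(y - 3)*(y + 1)*(y + 3)*(y - 3)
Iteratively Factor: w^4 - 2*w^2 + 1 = (w - 1)*(w^3 + w^2 - w - 1) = (w - 1)*(w + 1)*(w^2 - 1) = (w - 1)^2*(w + 1)*(w + 1)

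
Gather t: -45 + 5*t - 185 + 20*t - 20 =25*t - 250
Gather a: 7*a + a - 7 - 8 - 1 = 8*a - 16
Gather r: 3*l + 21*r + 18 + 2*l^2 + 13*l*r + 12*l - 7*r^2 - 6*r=2*l^2 + 15*l - 7*r^2 + r*(13*l + 15) + 18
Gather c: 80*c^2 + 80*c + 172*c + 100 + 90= 80*c^2 + 252*c + 190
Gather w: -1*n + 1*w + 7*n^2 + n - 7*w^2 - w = 7*n^2 - 7*w^2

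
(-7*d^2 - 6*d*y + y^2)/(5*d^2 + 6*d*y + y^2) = (-7*d + y)/(5*d + y)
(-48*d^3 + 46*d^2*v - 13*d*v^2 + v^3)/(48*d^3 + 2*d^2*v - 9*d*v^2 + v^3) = (-2*d + v)/(2*d + v)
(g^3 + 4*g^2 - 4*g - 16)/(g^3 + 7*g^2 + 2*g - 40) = (g + 2)/(g + 5)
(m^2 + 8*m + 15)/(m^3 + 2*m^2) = (m^2 + 8*m + 15)/(m^2*(m + 2))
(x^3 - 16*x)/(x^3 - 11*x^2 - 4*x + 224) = x*(x - 4)/(x^2 - 15*x + 56)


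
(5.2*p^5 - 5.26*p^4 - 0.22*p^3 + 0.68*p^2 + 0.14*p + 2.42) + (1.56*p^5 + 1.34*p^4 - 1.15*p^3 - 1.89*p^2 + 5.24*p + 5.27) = 6.76*p^5 - 3.92*p^4 - 1.37*p^3 - 1.21*p^2 + 5.38*p + 7.69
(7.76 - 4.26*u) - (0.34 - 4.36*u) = 0.100000000000001*u + 7.42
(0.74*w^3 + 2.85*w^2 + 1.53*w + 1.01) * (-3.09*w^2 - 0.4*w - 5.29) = -2.2866*w^5 - 9.1025*w^4 - 9.7823*w^3 - 18.8094*w^2 - 8.4977*w - 5.3429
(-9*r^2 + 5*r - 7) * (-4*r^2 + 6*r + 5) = 36*r^4 - 74*r^3 + 13*r^2 - 17*r - 35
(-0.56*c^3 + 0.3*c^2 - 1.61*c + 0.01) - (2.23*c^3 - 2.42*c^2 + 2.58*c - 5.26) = -2.79*c^3 + 2.72*c^2 - 4.19*c + 5.27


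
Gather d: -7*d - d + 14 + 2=16 - 8*d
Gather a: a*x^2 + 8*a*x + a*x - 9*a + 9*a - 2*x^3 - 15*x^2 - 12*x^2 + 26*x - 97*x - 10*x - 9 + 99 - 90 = a*(x^2 + 9*x) - 2*x^3 - 27*x^2 - 81*x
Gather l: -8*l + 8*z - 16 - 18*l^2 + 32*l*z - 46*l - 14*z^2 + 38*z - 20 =-18*l^2 + l*(32*z - 54) - 14*z^2 + 46*z - 36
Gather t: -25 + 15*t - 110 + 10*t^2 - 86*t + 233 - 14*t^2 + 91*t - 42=-4*t^2 + 20*t + 56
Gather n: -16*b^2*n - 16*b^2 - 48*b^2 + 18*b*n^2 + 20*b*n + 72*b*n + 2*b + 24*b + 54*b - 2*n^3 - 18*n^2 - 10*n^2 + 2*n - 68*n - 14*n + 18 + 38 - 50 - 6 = -64*b^2 + 80*b - 2*n^3 + n^2*(18*b - 28) + n*(-16*b^2 + 92*b - 80)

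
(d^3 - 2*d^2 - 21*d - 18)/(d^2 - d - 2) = (d^2 - 3*d - 18)/(d - 2)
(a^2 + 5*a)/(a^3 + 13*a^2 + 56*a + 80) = a/(a^2 + 8*a + 16)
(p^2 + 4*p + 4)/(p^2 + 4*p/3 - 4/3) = 3*(p + 2)/(3*p - 2)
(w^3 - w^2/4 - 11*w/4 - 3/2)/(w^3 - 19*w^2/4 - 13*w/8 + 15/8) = 2*(w^2 - w - 2)/(2*w^2 - 11*w + 5)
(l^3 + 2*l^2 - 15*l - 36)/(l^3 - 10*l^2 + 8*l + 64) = (l^2 + 6*l + 9)/(l^2 - 6*l - 16)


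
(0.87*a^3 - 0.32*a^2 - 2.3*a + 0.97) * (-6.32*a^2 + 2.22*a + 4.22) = -5.4984*a^5 + 3.9538*a^4 + 17.497*a^3 - 12.5868*a^2 - 7.5526*a + 4.0934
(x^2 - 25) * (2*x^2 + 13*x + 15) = 2*x^4 + 13*x^3 - 35*x^2 - 325*x - 375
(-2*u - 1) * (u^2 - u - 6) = -2*u^3 + u^2 + 13*u + 6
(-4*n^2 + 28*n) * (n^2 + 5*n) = -4*n^4 + 8*n^3 + 140*n^2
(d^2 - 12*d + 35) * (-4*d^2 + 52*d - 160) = -4*d^4 + 100*d^3 - 924*d^2 + 3740*d - 5600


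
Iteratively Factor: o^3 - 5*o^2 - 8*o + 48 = (o - 4)*(o^2 - o - 12) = (o - 4)^2*(o + 3)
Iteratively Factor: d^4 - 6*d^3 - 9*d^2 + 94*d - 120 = (d + 4)*(d^3 - 10*d^2 + 31*d - 30) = (d - 3)*(d + 4)*(d^2 - 7*d + 10) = (d - 5)*(d - 3)*(d + 4)*(d - 2)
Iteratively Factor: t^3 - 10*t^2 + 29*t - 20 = (t - 4)*(t^2 - 6*t + 5) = (t - 4)*(t - 1)*(t - 5)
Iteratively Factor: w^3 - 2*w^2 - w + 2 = (w + 1)*(w^2 - 3*w + 2) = (w - 2)*(w + 1)*(w - 1)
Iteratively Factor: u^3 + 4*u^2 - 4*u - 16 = (u + 4)*(u^2 - 4) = (u - 2)*(u + 4)*(u + 2)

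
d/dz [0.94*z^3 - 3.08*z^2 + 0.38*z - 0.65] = 2.82*z^2 - 6.16*z + 0.38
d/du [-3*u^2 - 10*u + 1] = -6*u - 10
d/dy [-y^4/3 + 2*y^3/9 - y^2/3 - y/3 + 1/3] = -4*y^3/3 + 2*y^2/3 - 2*y/3 - 1/3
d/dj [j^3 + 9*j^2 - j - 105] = 3*j^2 + 18*j - 1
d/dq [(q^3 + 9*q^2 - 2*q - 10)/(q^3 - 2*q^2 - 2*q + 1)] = 11*(-q^2 + 2*q - 2)/(q^4 - 6*q^3 + 11*q^2 - 6*q + 1)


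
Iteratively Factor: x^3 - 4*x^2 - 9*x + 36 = (x - 4)*(x^2 - 9) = (x - 4)*(x - 3)*(x + 3)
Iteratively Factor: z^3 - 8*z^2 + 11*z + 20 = (z - 4)*(z^2 - 4*z - 5) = (z - 4)*(z + 1)*(z - 5)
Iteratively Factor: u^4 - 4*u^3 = (u - 4)*(u^3) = u*(u - 4)*(u^2) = u^2*(u - 4)*(u)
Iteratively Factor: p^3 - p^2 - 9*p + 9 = (p + 3)*(p^2 - 4*p + 3) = (p - 3)*(p + 3)*(p - 1)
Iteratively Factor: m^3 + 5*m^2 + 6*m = (m + 2)*(m^2 + 3*m) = (m + 2)*(m + 3)*(m)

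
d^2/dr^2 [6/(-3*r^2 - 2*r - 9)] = 12*(9*r^2 + 6*r - 4*(3*r + 1)^2 + 27)/(3*r^2 + 2*r + 9)^3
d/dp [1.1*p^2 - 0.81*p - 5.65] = 2.2*p - 0.81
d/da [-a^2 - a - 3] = -2*a - 1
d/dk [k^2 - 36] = 2*k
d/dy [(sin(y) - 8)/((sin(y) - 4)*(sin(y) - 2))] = (16*sin(y) + cos(y)^2 - 41)*cos(y)/((sin(y) - 4)^2*(sin(y) - 2)^2)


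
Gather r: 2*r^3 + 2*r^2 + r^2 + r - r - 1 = 2*r^3 + 3*r^2 - 1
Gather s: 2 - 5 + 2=-1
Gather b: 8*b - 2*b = 6*b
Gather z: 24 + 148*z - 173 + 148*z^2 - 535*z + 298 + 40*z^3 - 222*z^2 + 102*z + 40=40*z^3 - 74*z^2 - 285*z + 189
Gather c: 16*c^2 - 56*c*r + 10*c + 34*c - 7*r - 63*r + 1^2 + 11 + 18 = 16*c^2 + c*(44 - 56*r) - 70*r + 30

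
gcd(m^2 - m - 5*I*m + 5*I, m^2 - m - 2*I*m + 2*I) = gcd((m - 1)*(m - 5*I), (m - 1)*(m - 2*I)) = m - 1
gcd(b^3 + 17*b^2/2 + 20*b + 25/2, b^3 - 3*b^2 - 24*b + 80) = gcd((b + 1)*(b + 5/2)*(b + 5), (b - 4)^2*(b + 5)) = b + 5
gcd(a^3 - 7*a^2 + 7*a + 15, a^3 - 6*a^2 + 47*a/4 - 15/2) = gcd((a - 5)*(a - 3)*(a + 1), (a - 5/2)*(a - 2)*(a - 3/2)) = 1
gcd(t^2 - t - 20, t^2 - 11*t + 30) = t - 5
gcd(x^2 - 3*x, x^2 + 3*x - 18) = x - 3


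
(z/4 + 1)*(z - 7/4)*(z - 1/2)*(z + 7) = z^4/4 + 35*z^3/16 + 33*z^2/32 - 427*z/32 + 49/8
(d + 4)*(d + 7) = d^2 + 11*d + 28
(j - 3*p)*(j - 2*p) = j^2 - 5*j*p + 6*p^2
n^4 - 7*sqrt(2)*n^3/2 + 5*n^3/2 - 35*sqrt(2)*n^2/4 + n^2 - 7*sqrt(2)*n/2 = n*(n + 1/2)*(n + 2)*(n - 7*sqrt(2)/2)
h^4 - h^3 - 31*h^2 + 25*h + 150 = (h - 5)*(h - 3)*(h + 2)*(h + 5)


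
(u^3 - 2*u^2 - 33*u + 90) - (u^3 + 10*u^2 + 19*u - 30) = -12*u^2 - 52*u + 120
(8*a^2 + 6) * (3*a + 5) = 24*a^3 + 40*a^2 + 18*a + 30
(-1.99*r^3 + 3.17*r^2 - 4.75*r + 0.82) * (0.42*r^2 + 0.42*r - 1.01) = -0.8358*r^5 + 0.4956*r^4 + 1.3463*r^3 - 4.8523*r^2 + 5.1419*r - 0.8282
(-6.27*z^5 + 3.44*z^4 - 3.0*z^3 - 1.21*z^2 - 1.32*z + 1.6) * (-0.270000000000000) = 1.6929*z^5 - 0.9288*z^4 + 0.81*z^3 + 0.3267*z^2 + 0.3564*z - 0.432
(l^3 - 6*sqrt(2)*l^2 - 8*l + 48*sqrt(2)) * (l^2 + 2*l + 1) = l^5 - 6*sqrt(2)*l^4 + 2*l^4 - 12*sqrt(2)*l^3 - 7*l^3 - 16*l^2 + 42*sqrt(2)*l^2 - 8*l + 96*sqrt(2)*l + 48*sqrt(2)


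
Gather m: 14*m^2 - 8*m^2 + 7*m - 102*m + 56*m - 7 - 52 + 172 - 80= 6*m^2 - 39*m + 33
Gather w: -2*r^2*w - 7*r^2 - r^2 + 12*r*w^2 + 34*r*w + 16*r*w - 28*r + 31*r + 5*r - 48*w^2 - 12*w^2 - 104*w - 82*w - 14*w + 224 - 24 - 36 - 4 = -8*r^2 + 8*r + w^2*(12*r - 60) + w*(-2*r^2 + 50*r - 200) + 160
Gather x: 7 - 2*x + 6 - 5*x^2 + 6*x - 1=-5*x^2 + 4*x + 12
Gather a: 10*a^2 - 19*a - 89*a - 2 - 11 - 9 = 10*a^2 - 108*a - 22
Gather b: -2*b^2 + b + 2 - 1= -2*b^2 + b + 1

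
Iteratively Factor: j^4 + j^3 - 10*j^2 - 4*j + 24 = (j + 2)*(j^3 - j^2 - 8*j + 12) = (j - 2)*(j + 2)*(j^2 + j - 6) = (j - 2)^2*(j + 2)*(j + 3)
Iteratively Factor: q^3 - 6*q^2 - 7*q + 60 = (q + 3)*(q^2 - 9*q + 20) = (q - 5)*(q + 3)*(q - 4)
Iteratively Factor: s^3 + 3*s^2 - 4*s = (s + 4)*(s^2 - s) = s*(s + 4)*(s - 1)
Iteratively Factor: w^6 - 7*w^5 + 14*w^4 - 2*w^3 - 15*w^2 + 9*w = (w + 1)*(w^5 - 8*w^4 + 22*w^3 - 24*w^2 + 9*w) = (w - 1)*(w + 1)*(w^4 - 7*w^3 + 15*w^2 - 9*w) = (w - 3)*(w - 1)*(w + 1)*(w^3 - 4*w^2 + 3*w) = w*(w - 3)*(w - 1)*(w + 1)*(w^2 - 4*w + 3) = w*(w - 3)*(w - 1)^2*(w + 1)*(w - 3)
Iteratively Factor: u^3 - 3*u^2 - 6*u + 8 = (u - 4)*(u^2 + u - 2) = (u - 4)*(u + 2)*(u - 1)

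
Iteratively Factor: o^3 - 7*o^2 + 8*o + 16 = (o + 1)*(o^2 - 8*o + 16) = (o - 4)*(o + 1)*(o - 4)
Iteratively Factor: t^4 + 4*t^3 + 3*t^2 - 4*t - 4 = (t + 1)*(t^3 + 3*t^2 - 4) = (t + 1)*(t + 2)*(t^2 + t - 2) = (t + 1)*(t + 2)^2*(t - 1)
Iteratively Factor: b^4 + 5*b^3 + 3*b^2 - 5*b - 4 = (b + 4)*(b^3 + b^2 - b - 1) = (b - 1)*(b + 4)*(b^2 + 2*b + 1) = (b - 1)*(b + 1)*(b + 4)*(b + 1)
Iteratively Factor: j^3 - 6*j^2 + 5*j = (j - 5)*(j^2 - j) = (j - 5)*(j - 1)*(j)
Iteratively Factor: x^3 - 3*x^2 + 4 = (x - 2)*(x^2 - x - 2) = (x - 2)^2*(x + 1)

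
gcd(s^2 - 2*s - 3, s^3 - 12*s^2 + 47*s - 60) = s - 3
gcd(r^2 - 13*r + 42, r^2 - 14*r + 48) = r - 6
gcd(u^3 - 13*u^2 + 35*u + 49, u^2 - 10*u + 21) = u - 7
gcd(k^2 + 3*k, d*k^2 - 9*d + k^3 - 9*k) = k + 3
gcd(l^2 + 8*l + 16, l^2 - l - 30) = 1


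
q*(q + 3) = q^2 + 3*q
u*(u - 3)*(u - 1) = u^3 - 4*u^2 + 3*u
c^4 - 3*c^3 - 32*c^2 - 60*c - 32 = (c - 8)*(c + 1)*(c + 2)^2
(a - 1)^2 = a^2 - 2*a + 1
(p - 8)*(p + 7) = p^2 - p - 56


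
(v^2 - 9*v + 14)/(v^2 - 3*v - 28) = (v - 2)/(v + 4)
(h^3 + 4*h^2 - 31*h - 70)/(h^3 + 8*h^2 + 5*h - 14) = (h - 5)/(h - 1)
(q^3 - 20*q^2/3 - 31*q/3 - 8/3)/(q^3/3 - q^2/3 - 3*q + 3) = (3*q^3 - 20*q^2 - 31*q - 8)/(q^3 - q^2 - 9*q + 9)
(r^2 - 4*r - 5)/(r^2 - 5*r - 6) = (r - 5)/(r - 6)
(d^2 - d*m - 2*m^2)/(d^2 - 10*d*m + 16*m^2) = (d + m)/(d - 8*m)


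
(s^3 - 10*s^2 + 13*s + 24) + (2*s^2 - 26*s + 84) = s^3 - 8*s^2 - 13*s + 108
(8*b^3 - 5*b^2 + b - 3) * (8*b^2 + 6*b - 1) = 64*b^5 + 8*b^4 - 30*b^3 - 13*b^2 - 19*b + 3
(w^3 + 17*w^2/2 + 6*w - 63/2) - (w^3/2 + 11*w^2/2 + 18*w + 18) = w^3/2 + 3*w^2 - 12*w - 99/2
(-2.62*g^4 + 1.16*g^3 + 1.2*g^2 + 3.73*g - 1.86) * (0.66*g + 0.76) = -1.7292*g^5 - 1.2256*g^4 + 1.6736*g^3 + 3.3738*g^2 + 1.6072*g - 1.4136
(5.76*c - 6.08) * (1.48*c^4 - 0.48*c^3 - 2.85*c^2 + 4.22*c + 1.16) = 8.5248*c^5 - 11.7632*c^4 - 13.4976*c^3 + 41.6352*c^2 - 18.976*c - 7.0528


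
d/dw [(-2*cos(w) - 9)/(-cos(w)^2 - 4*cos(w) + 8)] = 2*(cos(w)^2 + 9*cos(w) + 26)*sin(w)/(cos(w)^2 + 4*cos(w) - 8)^2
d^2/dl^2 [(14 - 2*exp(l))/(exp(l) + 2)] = 18*(exp(l) - 2)*exp(l)/(exp(3*l) + 6*exp(2*l) + 12*exp(l) + 8)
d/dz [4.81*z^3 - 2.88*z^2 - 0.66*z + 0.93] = 14.43*z^2 - 5.76*z - 0.66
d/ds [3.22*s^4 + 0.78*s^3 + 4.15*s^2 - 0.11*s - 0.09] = 12.88*s^3 + 2.34*s^2 + 8.3*s - 0.11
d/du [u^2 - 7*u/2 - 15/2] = 2*u - 7/2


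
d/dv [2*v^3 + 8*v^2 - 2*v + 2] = 6*v^2 + 16*v - 2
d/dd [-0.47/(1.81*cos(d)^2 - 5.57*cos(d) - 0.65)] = (2.6179 - 1.7014*cos(d))*sin(d)/(-1.81*cos(d)^2 + 5.57*cos(d) + 0.65)^2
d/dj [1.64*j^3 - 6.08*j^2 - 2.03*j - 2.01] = 4.92*j^2 - 12.16*j - 2.03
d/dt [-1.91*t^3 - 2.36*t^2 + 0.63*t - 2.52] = -5.73*t^2 - 4.72*t + 0.63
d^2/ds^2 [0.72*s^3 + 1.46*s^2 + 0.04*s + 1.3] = 4.32*s + 2.92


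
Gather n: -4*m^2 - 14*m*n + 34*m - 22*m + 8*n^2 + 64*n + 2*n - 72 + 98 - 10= -4*m^2 + 12*m + 8*n^2 + n*(66 - 14*m) + 16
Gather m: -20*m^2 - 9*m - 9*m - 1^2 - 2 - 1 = -20*m^2 - 18*m - 4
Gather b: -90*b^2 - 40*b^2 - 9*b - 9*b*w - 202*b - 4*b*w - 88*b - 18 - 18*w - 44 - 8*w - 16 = -130*b^2 + b*(-13*w - 299) - 26*w - 78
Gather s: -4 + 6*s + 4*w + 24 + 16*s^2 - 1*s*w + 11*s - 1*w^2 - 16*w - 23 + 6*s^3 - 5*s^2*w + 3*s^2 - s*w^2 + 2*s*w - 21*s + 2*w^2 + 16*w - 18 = 6*s^3 + s^2*(19 - 5*w) + s*(-w^2 + w - 4) + w^2 + 4*w - 21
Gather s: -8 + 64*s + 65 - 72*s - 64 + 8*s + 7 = 0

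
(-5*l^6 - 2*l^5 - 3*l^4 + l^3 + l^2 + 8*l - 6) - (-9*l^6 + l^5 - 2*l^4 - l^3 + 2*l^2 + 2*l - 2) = 4*l^6 - 3*l^5 - l^4 + 2*l^3 - l^2 + 6*l - 4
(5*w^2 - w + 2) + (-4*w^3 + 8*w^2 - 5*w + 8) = -4*w^3 + 13*w^2 - 6*w + 10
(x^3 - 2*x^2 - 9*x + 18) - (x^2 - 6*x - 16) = x^3 - 3*x^2 - 3*x + 34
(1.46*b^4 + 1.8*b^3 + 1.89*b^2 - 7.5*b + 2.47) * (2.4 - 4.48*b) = -6.5408*b^5 - 4.56*b^4 - 4.1472*b^3 + 38.136*b^2 - 29.0656*b + 5.928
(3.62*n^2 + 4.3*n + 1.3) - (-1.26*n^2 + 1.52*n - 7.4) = 4.88*n^2 + 2.78*n + 8.7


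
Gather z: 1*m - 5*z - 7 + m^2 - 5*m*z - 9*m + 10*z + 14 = m^2 - 8*m + z*(5 - 5*m) + 7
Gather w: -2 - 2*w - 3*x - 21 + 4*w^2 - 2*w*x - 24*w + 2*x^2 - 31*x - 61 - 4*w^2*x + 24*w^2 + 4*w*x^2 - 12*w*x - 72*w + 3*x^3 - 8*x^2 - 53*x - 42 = w^2*(28 - 4*x) + w*(4*x^2 - 14*x - 98) + 3*x^3 - 6*x^2 - 87*x - 126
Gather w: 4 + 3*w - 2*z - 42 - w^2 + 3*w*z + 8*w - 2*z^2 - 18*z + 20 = -w^2 + w*(3*z + 11) - 2*z^2 - 20*z - 18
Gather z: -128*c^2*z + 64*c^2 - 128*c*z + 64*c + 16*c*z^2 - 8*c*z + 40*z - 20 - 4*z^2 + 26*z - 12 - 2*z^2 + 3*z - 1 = 64*c^2 + 64*c + z^2*(16*c - 6) + z*(-128*c^2 - 136*c + 69) - 33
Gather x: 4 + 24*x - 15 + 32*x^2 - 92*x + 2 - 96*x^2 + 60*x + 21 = -64*x^2 - 8*x + 12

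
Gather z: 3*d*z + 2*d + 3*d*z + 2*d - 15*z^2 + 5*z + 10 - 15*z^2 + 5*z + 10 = 4*d - 30*z^2 + z*(6*d + 10) + 20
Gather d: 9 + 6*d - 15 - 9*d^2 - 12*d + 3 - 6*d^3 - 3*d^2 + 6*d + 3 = -6*d^3 - 12*d^2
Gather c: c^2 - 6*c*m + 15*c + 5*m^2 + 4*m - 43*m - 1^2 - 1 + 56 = c^2 + c*(15 - 6*m) + 5*m^2 - 39*m + 54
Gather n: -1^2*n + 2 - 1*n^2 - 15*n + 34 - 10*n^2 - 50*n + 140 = -11*n^2 - 66*n + 176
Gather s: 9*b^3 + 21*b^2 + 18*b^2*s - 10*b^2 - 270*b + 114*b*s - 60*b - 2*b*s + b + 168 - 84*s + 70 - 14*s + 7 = 9*b^3 + 11*b^2 - 329*b + s*(18*b^2 + 112*b - 98) + 245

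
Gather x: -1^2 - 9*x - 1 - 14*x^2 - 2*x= -14*x^2 - 11*x - 2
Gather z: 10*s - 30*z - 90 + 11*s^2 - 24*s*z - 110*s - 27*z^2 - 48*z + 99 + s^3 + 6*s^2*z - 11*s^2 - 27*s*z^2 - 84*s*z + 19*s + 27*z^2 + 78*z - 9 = s^3 - 27*s*z^2 - 81*s + z*(6*s^2 - 108*s)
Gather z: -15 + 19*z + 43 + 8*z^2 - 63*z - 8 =8*z^2 - 44*z + 20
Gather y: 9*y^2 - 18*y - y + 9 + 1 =9*y^2 - 19*y + 10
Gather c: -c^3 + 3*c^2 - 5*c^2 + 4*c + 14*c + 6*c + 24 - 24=-c^3 - 2*c^2 + 24*c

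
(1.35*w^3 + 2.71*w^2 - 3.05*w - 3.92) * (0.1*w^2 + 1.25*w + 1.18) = 0.135*w^5 + 1.9585*w^4 + 4.6755*w^3 - 1.0067*w^2 - 8.499*w - 4.6256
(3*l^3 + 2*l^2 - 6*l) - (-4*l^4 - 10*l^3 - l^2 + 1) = 4*l^4 + 13*l^3 + 3*l^2 - 6*l - 1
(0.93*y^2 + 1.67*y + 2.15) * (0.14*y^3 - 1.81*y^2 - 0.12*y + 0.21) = 0.1302*y^5 - 1.4495*y^4 - 2.8333*y^3 - 3.8966*y^2 + 0.0926999999999999*y + 0.4515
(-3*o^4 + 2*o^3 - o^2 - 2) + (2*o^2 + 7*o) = -3*o^4 + 2*o^3 + o^2 + 7*o - 2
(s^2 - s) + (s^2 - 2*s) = 2*s^2 - 3*s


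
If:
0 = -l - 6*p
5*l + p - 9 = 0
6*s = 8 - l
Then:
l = 54/29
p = -9/29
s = 89/87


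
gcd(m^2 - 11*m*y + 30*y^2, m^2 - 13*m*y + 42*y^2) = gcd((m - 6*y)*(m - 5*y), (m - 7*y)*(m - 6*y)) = -m + 6*y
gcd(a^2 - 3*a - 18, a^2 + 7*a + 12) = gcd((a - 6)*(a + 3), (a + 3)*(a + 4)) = a + 3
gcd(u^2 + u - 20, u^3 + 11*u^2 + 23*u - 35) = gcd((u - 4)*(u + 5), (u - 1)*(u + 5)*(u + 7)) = u + 5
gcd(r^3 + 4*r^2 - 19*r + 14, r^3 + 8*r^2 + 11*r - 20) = r - 1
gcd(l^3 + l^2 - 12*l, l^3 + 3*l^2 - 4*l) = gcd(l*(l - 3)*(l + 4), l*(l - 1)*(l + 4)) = l^2 + 4*l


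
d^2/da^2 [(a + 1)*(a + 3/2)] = 2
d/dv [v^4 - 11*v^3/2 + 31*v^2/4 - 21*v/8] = 4*v^3 - 33*v^2/2 + 31*v/2 - 21/8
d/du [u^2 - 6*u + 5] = 2*u - 6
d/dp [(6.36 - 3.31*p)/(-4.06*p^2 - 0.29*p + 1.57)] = (-13.4386*p^2 + 51.6432*p - 3.3523)/(16.4836*p^4 + 2.3548*p^3 - 12.6643*p^2 - 0.9106*p + 2.4649)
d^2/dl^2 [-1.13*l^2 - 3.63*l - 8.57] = -2.26000000000000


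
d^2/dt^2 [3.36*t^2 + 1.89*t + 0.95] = 6.72000000000000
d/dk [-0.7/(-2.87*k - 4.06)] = -2.009/(2.87*k + 4.06)^2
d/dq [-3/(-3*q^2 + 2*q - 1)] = 6*(1 - 3*q)/(3*q^2 - 2*q + 1)^2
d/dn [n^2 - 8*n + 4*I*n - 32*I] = 2*n - 8 + 4*I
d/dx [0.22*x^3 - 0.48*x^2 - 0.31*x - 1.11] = 0.66*x^2 - 0.96*x - 0.31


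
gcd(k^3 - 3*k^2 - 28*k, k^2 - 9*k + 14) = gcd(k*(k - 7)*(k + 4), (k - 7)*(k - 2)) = k - 7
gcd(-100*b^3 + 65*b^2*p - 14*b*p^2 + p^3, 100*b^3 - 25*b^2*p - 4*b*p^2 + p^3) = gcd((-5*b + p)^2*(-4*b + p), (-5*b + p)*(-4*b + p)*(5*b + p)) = 20*b^2 - 9*b*p + p^2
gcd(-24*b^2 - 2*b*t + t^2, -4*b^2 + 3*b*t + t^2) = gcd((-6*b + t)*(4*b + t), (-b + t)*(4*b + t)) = 4*b + t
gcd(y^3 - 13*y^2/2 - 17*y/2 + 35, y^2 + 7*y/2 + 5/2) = y + 5/2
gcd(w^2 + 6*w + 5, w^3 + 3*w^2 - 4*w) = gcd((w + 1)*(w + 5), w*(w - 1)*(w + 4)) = 1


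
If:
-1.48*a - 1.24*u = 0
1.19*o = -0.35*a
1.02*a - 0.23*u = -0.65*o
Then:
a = 0.00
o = 0.00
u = 0.00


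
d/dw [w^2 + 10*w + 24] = 2*w + 10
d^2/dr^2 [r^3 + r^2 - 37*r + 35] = 6*r + 2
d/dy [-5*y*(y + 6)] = -10*y - 30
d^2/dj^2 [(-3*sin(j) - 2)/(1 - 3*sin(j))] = 9*(-3*sin(j)^2 - sin(j) + 6)/(3*sin(j) - 1)^3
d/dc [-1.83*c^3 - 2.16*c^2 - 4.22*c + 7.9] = -5.49*c^2 - 4.32*c - 4.22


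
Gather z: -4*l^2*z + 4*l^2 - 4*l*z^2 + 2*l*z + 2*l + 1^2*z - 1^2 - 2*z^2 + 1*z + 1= 4*l^2 + 2*l + z^2*(-4*l - 2) + z*(-4*l^2 + 2*l + 2)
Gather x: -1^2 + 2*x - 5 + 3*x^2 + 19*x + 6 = 3*x^2 + 21*x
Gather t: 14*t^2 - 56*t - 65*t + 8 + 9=14*t^2 - 121*t + 17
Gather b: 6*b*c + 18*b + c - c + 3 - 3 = b*(6*c + 18)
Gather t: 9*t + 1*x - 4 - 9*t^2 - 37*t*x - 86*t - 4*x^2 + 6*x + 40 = -9*t^2 + t*(-37*x - 77) - 4*x^2 + 7*x + 36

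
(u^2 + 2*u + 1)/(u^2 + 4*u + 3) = (u + 1)/(u + 3)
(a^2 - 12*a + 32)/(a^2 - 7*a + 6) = (a^2 - 12*a + 32)/(a^2 - 7*a + 6)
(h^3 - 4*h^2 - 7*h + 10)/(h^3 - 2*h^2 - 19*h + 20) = (h + 2)/(h + 4)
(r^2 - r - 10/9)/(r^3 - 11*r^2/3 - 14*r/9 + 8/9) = (3*r - 5)/(3*r^2 - 13*r + 4)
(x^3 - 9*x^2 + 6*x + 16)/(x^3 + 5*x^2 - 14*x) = (x^2 - 7*x - 8)/(x*(x + 7))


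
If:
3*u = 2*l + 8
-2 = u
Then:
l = -7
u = -2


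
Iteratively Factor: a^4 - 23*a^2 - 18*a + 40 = (a - 1)*(a^3 + a^2 - 22*a - 40) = (a - 5)*(a - 1)*(a^2 + 6*a + 8) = (a - 5)*(a - 1)*(a + 4)*(a + 2)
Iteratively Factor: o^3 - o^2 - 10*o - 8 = (o + 2)*(o^2 - 3*o - 4) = (o - 4)*(o + 2)*(o + 1)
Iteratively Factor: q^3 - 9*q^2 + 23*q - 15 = (q - 1)*(q^2 - 8*q + 15) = (q - 5)*(q - 1)*(q - 3)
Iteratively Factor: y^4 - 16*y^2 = (y)*(y^3 - 16*y) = y*(y - 4)*(y^2 + 4*y) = y^2*(y - 4)*(y + 4)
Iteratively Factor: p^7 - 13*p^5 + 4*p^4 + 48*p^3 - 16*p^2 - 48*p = (p - 2)*(p^6 + 2*p^5 - 9*p^4 - 14*p^3 + 20*p^2 + 24*p) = (p - 2)*(p + 3)*(p^5 - p^4 - 6*p^3 + 4*p^2 + 8*p) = (p - 2)*(p + 1)*(p + 3)*(p^4 - 2*p^3 - 4*p^2 + 8*p) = (p - 2)^2*(p + 1)*(p + 3)*(p^3 - 4*p) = (p - 2)^3*(p + 1)*(p + 3)*(p^2 + 2*p) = (p - 2)^3*(p + 1)*(p + 2)*(p + 3)*(p)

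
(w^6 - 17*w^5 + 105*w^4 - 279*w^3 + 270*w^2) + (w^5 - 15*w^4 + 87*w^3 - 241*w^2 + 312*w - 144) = w^6 - 16*w^5 + 90*w^4 - 192*w^3 + 29*w^2 + 312*w - 144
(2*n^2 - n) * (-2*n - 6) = -4*n^3 - 10*n^2 + 6*n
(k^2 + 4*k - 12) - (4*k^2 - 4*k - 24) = -3*k^2 + 8*k + 12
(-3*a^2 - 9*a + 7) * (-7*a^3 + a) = 21*a^5 + 63*a^4 - 52*a^3 - 9*a^2 + 7*a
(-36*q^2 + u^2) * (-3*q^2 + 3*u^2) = 108*q^4 - 111*q^2*u^2 + 3*u^4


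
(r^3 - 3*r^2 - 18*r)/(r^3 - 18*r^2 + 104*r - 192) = r*(r + 3)/(r^2 - 12*r + 32)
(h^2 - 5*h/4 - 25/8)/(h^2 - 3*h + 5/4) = (4*h + 5)/(2*(2*h - 1))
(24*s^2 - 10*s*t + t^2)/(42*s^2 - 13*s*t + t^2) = (4*s - t)/(7*s - t)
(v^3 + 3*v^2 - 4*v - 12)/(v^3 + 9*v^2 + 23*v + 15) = (v^2 - 4)/(v^2 + 6*v + 5)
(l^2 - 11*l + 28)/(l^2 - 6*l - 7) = (l - 4)/(l + 1)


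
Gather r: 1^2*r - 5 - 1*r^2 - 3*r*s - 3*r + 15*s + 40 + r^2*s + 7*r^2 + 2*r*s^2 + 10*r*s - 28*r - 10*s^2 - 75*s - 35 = r^2*(s + 6) + r*(2*s^2 + 7*s - 30) - 10*s^2 - 60*s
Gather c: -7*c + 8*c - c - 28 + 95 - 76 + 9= 0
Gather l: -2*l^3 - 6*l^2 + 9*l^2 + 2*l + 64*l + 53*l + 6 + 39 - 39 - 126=-2*l^3 + 3*l^2 + 119*l - 120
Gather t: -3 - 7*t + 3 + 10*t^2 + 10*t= 10*t^2 + 3*t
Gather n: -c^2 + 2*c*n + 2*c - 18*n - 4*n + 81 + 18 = -c^2 + 2*c + n*(2*c - 22) + 99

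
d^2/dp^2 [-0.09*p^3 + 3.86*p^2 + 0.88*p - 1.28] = 7.72 - 0.54*p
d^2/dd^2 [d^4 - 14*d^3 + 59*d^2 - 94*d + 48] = 12*d^2 - 84*d + 118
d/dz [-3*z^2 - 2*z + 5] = -6*z - 2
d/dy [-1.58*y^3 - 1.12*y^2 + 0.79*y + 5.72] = -4.74*y^2 - 2.24*y + 0.79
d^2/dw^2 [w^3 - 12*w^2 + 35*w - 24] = 6*w - 24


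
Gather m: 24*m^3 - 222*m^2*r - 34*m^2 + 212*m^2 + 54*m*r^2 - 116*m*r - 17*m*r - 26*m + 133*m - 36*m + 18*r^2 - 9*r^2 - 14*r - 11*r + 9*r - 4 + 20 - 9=24*m^3 + m^2*(178 - 222*r) + m*(54*r^2 - 133*r + 71) + 9*r^2 - 16*r + 7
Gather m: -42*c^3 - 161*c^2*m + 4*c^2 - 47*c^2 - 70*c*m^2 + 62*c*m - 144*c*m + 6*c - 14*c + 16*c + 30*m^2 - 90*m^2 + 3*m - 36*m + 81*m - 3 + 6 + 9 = -42*c^3 - 43*c^2 + 8*c + m^2*(-70*c - 60) + m*(-161*c^2 - 82*c + 48) + 12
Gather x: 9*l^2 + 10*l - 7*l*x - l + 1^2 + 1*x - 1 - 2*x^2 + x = 9*l^2 + 9*l - 2*x^2 + x*(2 - 7*l)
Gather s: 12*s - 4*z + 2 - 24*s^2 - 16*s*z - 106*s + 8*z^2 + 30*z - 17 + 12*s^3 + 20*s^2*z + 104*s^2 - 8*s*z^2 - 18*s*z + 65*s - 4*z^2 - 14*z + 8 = 12*s^3 + s^2*(20*z + 80) + s*(-8*z^2 - 34*z - 29) + 4*z^2 + 12*z - 7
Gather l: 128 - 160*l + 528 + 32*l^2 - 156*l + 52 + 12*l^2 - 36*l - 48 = 44*l^2 - 352*l + 660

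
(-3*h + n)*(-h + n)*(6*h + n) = 18*h^3 - 21*h^2*n + 2*h*n^2 + n^3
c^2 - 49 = (c - 7)*(c + 7)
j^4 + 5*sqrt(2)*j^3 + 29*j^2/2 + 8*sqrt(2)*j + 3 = (j + sqrt(2)/2)^2*(j + sqrt(2))*(j + 3*sqrt(2))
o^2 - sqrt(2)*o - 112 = (o - 8*sqrt(2))*(o + 7*sqrt(2))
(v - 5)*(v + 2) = v^2 - 3*v - 10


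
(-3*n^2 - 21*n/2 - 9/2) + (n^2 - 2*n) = -2*n^2 - 25*n/2 - 9/2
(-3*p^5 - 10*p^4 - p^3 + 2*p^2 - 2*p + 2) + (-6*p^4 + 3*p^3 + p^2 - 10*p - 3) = -3*p^5 - 16*p^4 + 2*p^3 + 3*p^2 - 12*p - 1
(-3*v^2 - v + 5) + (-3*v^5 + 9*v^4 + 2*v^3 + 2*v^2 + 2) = -3*v^5 + 9*v^4 + 2*v^3 - v^2 - v + 7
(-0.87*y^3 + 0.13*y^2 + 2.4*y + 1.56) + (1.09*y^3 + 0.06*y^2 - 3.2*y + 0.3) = 0.22*y^3 + 0.19*y^2 - 0.8*y + 1.86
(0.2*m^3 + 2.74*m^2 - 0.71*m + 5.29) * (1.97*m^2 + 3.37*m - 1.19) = 0.394*m^5 + 6.0718*m^4 + 7.5971*m^3 + 4.768*m^2 + 18.6722*m - 6.2951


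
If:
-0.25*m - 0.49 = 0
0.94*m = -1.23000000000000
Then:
No Solution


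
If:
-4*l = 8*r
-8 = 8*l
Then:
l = -1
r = 1/2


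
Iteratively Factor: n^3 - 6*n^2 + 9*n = (n - 3)*(n^2 - 3*n) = n*(n - 3)*(n - 3)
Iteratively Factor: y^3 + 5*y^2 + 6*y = (y + 2)*(y^2 + 3*y) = (y + 2)*(y + 3)*(y)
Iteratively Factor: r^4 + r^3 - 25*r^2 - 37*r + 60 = (r + 4)*(r^3 - 3*r^2 - 13*r + 15) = (r - 5)*(r + 4)*(r^2 + 2*r - 3) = (r - 5)*(r - 1)*(r + 4)*(r + 3)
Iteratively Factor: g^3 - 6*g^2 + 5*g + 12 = (g - 4)*(g^2 - 2*g - 3) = (g - 4)*(g + 1)*(g - 3)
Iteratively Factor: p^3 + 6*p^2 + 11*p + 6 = (p + 1)*(p^2 + 5*p + 6) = (p + 1)*(p + 2)*(p + 3)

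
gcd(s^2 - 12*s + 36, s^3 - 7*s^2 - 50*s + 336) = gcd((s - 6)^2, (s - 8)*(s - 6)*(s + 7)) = s - 6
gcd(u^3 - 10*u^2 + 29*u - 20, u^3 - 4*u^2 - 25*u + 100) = u^2 - 9*u + 20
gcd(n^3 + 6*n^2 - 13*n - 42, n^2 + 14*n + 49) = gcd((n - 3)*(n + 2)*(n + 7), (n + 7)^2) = n + 7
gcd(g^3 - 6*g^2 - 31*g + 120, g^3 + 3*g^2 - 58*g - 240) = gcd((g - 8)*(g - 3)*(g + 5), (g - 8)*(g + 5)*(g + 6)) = g^2 - 3*g - 40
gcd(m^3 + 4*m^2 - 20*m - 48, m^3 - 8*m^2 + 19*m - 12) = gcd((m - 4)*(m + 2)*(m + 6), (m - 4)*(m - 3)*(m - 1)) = m - 4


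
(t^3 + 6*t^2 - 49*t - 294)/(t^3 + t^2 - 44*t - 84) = (t + 7)/(t + 2)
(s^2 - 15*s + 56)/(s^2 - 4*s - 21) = (s - 8)/(s + 3)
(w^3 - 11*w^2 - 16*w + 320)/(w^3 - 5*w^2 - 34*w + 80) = (w - 8)/(w - 2)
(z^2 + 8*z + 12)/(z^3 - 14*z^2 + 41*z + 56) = (z^2 + 8*z + 12)/(z^3 - 14*z^2 + 41*z + 56)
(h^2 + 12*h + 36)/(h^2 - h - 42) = (h + 6)/(h - 7)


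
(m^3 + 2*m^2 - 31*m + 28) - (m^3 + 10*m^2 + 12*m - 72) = -8*m^2 - 43*m + 100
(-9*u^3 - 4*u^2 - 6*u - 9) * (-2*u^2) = 18*u^5 + 8*u^4 + 12*u^3 + 18*u^2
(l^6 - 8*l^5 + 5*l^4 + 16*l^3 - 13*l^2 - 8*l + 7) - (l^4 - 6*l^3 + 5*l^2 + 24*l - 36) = l^6 - 8*l^5 + 4*l^4 + 22*l^3 - 18*l^2 - 32*l + 43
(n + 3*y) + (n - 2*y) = 2*n + y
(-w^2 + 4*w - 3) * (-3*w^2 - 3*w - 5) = 3*w^4 - 9*w^3 + 2*w^2 - 11*w + 15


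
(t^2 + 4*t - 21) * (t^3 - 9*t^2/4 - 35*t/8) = t^5 + 7*t^4/4 - 275*t^3/8 + 119*t^2/4 + 735*t/8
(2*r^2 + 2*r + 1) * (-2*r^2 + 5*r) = -4*r^4 + 6*r^3 + 8*r^2 + 5*r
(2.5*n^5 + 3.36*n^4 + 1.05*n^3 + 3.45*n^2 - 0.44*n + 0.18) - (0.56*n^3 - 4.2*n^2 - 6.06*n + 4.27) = 2.5*n^5 + 3.36*n^4 + 0.49*n^3 + 7.65*n^2 + 5.62*n - 4.09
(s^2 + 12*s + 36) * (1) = s^2 + 12*s + 36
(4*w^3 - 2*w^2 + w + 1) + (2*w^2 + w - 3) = 4*w^3 + 2*w - 2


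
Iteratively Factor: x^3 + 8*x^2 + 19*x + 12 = (x + 4)*(x^2 + 4*x + 3) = (x + 1)*(x + 4)*(x + 3)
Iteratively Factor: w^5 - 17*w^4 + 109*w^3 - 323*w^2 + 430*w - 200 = (w - 2)*(w^4 - 15*w^3 + 79*w^2 - 165*w + 100) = (w - 5)*(w - 2)*(w^3 - 10*w^2 + 29*w - 20) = (w - 5)^2*(w - 2)*(w^2 - 5*w + 4) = (w - 5)^2*(w - 2)*(w - 1)*(w - 4)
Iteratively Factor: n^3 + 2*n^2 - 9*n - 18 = (n + 2)*(n^2 - 9) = (n + 2)*(n + 3)*(n - 3)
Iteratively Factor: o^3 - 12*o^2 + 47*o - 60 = (o - 4)*(o^2 - 8*o + 15) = (o - 5)*(o - 4)*(o - 3)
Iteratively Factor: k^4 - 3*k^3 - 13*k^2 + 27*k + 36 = (k - 4)*(k^3 + k^2 - 9*k - 9) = (k - 4)*(k + 1)*(k^2 - 9) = (k - 4)*(k - 3)*(k + 1)*(k + 3)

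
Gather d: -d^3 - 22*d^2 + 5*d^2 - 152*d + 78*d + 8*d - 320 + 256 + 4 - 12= -d^3 - 17*d^2 - 66*d - 72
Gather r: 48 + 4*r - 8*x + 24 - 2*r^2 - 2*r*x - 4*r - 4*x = -2*r^2 - 2*r*x - 12*x + 72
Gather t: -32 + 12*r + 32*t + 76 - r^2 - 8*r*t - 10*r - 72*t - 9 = -r^2 + 2*r + t*(-8*r - 40) + 35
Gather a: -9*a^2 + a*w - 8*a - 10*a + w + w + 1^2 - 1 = -9*a^2 + a*(w - 18) + 2*w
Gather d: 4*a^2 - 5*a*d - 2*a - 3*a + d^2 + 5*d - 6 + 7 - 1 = 4*a^2 - 5*a + d^2 + d*(5 - 5*a)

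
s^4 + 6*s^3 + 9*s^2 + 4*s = s*(s + 1)^2*(s + 4)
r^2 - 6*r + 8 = (r - 4)*(r - 2)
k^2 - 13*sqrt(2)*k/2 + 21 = (k - 7*sqrt(2)/2)*(k - 3*sqrt(2))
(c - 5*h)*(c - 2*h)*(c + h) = c^3 - 6*c^2*h + 3*c*h^2 + 10*h^3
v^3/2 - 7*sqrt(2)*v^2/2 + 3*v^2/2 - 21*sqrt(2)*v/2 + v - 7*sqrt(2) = (v/2 + 1)*(v + 1)*(v - 7*sqrt(2))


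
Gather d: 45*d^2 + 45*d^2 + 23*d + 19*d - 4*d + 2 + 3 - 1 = 90*d^2 + 38*d + 4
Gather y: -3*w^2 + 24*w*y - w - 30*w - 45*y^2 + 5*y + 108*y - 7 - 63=-3*w^2 - 31*w - 45*y^2 + y*(24*w + 113) - 70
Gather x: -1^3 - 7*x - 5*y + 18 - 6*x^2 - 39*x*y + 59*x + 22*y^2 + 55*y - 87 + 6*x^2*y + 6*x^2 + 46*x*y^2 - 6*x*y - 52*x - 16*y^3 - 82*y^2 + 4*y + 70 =6*x^2*y + x*(46*y^2 - 45*y) - 16*y^3 - 60*y^2 + 54*y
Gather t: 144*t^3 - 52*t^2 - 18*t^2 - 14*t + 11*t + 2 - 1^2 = 144*t^3 - 70*t^2 - 3*t + 1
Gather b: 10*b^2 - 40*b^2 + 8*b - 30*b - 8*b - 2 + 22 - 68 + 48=-30*b^2 - 30*b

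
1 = 1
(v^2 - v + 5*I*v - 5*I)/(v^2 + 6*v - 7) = (v + 5*I)/(v + 7)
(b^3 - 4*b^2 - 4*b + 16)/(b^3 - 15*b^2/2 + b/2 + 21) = 2*(b^2 - 2*b - 8)/(2*b^2 - 11*b - 21)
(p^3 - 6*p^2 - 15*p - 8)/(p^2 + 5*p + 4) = (p^2 - 7*p - 8)/(p + 4)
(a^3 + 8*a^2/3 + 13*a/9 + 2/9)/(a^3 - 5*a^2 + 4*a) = (9*a^3 + 24*a^2 + 13*a + 2)/(9*a*(a^2 - 5*a + 4))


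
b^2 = b^2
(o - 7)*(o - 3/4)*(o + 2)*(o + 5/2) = o^4 - 13*o^3/4 - 197*o^2/8 - 121*o/8 + 105/4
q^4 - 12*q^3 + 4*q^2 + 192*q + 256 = (q - 8)^2*(q + 2)^2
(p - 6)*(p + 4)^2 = p^3 + 2*p^2 - 32*p - 96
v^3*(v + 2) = v^4 + 2*v^3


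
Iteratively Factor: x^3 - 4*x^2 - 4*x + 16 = (x - 4)*(x^2 - 4) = (x - 4)*(x - 2)*(x + 2)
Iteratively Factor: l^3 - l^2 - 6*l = (l)*(l^2 - l - 6) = l*(l - 3)*(l + 2)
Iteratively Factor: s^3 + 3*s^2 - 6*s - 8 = (s - 2)*(s^2 + 5*s + 4) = (s - 2)*(s + 1)*(s + 4)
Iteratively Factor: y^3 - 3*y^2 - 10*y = (y)*(y^2 - 3*y - 10) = y*(y - 5)*(y + 2)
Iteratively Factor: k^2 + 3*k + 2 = (k + 1)*(k + 2)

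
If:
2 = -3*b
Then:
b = -2/3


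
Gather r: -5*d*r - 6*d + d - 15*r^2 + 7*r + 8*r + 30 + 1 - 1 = -5*d - 15*r^2 + r*(15 - 5*d) + 30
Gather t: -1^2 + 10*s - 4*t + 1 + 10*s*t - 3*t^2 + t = 10*s - 3*t^2 + t*(10*s - 3)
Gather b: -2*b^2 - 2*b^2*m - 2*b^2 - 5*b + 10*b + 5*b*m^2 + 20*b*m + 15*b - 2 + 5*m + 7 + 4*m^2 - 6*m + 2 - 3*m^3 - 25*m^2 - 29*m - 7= b^2*(-2*m - 4) + b*(5*m^2 + 20*m + 20) - 3*m^3 - 21*m^2 - 30*m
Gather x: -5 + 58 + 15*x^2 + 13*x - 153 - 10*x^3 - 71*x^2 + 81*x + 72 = -10*x^3 - 56*x^2 + 94*x - 28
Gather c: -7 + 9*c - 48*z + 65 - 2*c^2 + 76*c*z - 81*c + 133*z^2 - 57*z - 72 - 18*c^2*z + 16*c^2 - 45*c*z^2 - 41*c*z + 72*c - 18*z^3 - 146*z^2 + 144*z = c^2*(14 - 18*z) + c*(-45*z^2 + 35*z) - 18*z^3 - 13*z^2 + 39*z - 14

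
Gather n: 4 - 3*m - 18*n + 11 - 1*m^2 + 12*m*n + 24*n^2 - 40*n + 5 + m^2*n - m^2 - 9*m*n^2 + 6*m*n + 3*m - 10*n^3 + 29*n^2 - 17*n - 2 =-2*m^2 - 10*n^3 + n^2*(53 - 9*m) + n*(m^2 + 18*m - 75) + 18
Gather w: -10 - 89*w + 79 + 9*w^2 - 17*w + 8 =9*w^2 - 106*w + 77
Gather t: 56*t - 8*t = 48*t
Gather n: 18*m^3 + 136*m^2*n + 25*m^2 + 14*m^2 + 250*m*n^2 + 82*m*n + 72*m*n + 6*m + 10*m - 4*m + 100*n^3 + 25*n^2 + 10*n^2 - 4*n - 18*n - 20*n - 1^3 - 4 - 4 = 18*m^3 + 39*m^2 + 12*m + 100*n^3 + n^2*(250*m + 35) + n*(136*m^2 + 154*m - 42) - 9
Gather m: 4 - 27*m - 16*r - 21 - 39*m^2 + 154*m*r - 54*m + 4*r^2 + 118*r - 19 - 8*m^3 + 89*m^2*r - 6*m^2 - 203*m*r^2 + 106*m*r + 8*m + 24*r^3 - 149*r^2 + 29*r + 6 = -8*m^3 + m^2*(89*r - 45) + m*(-203*r^2 + 260*r - 73) + 24*r^3 - 145*r^2 + 131*r - 30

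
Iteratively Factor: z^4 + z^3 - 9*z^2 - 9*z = (z + 3)*(z^3 - 2*z^2 - 3*z) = (z + 1)*(z + 3)*(z^2 - 3*z) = (z - 3)*(z + 1)*(z + 3)*(z)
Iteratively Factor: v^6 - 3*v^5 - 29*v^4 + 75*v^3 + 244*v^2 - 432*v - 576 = (v - 3)*(v^5 - 29*v^3 - 12*v^2 + 208*v + 192) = (v - 3)*(v + 1)*(v^4 - v^3 - 28*v^2 + 16*v + 192) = (v - 4)*(v - 3)*(v + 1)*(v^3 + 3*v^2 - 16*v - 48) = (v - 4)*(v - 3)*(v + 1)*(v + 3)*(v^2 - 16) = (v - 4)*(v - 3)*(v + 1)*(v + 3)*(v + 4)*(v - 4)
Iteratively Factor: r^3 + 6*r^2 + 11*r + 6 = (r + 1)*(r^2 + 5*r + 6) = (r + 1)*(r + 2)*(r + 3)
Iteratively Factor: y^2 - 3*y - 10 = (y + 2)*(y - 5)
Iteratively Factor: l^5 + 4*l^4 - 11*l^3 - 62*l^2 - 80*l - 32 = (l + 2)*(l^4 + 2*l^3 - 15*l^2 - 32*l - 16) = (l + 1)*(l + 2)*(l^3 + l^2 - 16*l - 16) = (l + 1)^2*(l + 2)*(l^2 - 16) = (l - 4)*(l + 1)^2*(l + 2)*(l + 4)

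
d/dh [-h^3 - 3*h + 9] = -3*h^2 - 3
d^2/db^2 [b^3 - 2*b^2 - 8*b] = 6*b - 4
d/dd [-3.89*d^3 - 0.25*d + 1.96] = -11.67*d^2 - 0.25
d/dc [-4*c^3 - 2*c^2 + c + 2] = -12*c^2 - 4*c + 1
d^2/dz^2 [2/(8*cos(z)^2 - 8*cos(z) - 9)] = 16*(32*sin(z)^4 - 60*sin(z)^2 + 21*cos(z) - 6*cos(3*z) - 6)/(8*sin(z)^2 + 8*cos(z) + 1)^3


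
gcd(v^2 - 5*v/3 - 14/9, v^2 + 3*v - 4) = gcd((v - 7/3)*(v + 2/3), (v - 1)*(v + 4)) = 1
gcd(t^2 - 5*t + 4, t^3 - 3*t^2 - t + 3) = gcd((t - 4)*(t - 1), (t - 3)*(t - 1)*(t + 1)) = t - 1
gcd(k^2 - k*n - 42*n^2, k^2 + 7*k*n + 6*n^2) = k + 6*n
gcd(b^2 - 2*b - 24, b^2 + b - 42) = b - 6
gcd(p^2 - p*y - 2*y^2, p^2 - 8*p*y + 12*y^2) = -p + 2*y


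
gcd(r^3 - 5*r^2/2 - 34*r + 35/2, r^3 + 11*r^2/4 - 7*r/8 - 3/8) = r - 1/2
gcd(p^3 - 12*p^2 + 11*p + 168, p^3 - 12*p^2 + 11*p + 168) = p^3 - 12*p^2 + 11*p + 168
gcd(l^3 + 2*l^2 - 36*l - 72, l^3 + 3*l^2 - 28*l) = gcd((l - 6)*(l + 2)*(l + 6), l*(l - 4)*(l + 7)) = 1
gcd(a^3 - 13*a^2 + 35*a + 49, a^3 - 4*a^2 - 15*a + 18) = 1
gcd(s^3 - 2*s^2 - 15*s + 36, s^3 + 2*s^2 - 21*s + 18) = s - 3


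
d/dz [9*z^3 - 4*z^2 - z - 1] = 27*z^2 - 8*z - 1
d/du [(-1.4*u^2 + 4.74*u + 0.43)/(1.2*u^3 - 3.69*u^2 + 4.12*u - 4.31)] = (1.68*u^4 - 11.376*u^3 + 10.1746*u^2 + 15.2414*u - 22.201)/(1.44*u^6 - 8.856*u^5 + 23.5041*u^4 - 40.7496*u^3 + 48.7822*u^2 - 35.5144*u + 18.5761)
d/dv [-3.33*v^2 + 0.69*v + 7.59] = 0.69 - 6.66*v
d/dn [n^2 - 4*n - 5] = 2*n - 4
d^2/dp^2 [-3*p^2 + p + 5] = -6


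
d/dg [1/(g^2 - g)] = (1 - 2*g)/(g^2*(g - 1)^2)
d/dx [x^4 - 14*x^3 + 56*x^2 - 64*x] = 4*x^3 - 42*x^2 + 112*x - 64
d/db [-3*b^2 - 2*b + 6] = -6*b - 2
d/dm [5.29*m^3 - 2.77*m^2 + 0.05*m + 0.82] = 15.87*m^2 - 5.54*m + 0.05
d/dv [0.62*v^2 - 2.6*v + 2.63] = 1.24*v - 2.6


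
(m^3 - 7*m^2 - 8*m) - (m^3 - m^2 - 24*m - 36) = -6*m^2 + 16*m + 36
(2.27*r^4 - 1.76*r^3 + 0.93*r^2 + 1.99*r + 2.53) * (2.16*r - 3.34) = 4.9032*r^5 - 11.3834*r^4 + 7.8872*r^3 + 1.1922*r^2 - 1.1818*r - 8.4502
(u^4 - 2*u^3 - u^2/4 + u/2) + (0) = u^4 - 2*u^3 - u^2/4 + u/2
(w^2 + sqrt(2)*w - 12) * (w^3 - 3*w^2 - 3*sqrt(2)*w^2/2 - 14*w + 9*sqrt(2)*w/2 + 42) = w^5 - 3*w^4 - sqrt(2)*w^4/2 - 29*w^3 + 3*sqrt(2)*w^3/2 + 4*sqrt(2)*w^2 + 87*w^2 - 12*sqrt(2)*w + 168*w - 504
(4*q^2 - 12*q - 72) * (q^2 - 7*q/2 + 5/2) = 4*q^4 - 26*q^3 - 20*q^2 + 222*q - 180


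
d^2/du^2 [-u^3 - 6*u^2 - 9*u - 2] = -6*u - 12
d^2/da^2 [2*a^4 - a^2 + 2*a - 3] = 24*a^2 - 2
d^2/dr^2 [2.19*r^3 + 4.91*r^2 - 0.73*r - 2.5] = 13.14*r + 9.82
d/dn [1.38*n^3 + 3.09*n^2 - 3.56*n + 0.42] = 4.14*n^2 + 6.18*n - 3.56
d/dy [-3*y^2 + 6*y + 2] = 6 - 6*y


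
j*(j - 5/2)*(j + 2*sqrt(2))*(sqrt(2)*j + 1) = sqrt(2)*j^4 - 5*sqrt(2)*j^3/2 + 5*j^3 - 25*j^2/2 + 2*sqrt(2)*j^2 - 5*sqrt(2)*j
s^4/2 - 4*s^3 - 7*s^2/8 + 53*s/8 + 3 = (s/2 + 1/2)*(s - 8)*(s - 3/2)*(s + 1/2)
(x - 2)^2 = x^2 - 4*x + 4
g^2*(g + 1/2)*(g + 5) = g^4 + 11*g^3/2 + 5*g^2/2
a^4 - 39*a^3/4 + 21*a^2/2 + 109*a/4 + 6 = (a - 8)*(a - 3)*(a + 1/4)*(a + 1)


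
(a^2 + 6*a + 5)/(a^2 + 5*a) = (a + 1)/a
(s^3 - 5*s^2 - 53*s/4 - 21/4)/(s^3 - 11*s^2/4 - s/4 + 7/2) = (4*s^3 - 20*s^2 - 53*s - 21)/(4*s^3 - 11*s^2 - s + 14)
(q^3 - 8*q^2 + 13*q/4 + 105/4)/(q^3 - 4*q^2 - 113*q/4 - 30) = (2*q^2 - 19*q + 35)/(2*q^2 - 11*q - 40)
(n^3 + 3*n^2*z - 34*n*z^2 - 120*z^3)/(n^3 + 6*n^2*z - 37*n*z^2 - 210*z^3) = (n + 4*z)/(n + 7*z)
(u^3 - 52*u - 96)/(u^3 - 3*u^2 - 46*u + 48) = (u + 2)/(u - 1)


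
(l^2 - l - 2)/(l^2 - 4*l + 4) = (l + 1)/(l - 2)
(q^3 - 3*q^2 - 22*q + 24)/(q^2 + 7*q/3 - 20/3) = 3*(q^2 - 7*q + 6)/(3*q - 5)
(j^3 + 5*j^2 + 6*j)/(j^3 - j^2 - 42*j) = (j^2 + 5*j + 6)/(j^2 - j - 42)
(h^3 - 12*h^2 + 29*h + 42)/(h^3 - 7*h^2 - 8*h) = (h^2 - 13*h + 42)/(h*(h - 8))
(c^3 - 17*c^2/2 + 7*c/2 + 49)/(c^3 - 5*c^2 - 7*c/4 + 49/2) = 2*(c - 7)/(2*c - 7)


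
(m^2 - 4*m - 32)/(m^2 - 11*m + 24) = (m + 4)/(m - 3)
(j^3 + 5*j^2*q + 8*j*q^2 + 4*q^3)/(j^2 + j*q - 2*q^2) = (-j^2 - 3*j*q - 2*q^2)/(-j + q)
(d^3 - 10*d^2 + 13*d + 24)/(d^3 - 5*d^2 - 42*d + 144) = (d + 1)/(d + 6)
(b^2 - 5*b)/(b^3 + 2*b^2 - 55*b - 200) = b*(b - 5)/(b^3 + 2*b^2 - 55*b - 200)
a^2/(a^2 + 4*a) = a/(a + 4)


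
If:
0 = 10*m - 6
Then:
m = 3/5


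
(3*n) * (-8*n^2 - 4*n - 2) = -24*n^3 - 12*n^2 - 6*n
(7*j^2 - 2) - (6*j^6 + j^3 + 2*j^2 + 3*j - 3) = -6*j^6 - j^3 + 5*j^2 - 3*j + 1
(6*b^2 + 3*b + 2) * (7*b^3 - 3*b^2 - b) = 42*b^5 + 3*b^4 - b^3 - 9*b^2 - 2*b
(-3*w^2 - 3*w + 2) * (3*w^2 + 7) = -9*w^4 - 9*w^3 - 15*w^2 - 21*w + 14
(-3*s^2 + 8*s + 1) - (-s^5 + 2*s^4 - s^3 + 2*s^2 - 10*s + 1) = s^5 - 2*s^4 + s^3 - 5*s^2 + 18*s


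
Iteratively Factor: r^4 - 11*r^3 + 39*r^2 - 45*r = (r - 5)*(r^3 - 6*r^2 + 9*r) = (r - 5)*(r - 3)*(r^2 - 3*r) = r*(r - 5)*(r - 3)*(r - 3)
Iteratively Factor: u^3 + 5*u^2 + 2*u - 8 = (u + 2)*(u^2 + 3*u - 4) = (u + 2)*(u + 4)*(u - 1)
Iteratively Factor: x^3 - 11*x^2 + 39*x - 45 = (x - 5)*(x^2 - 6*x + 9) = (x - 5)*(x - 3)*(x - 3)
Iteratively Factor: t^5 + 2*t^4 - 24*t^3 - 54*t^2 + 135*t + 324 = (t + 3)*(t^4 - t^3 - 21*t^2 + 9*t + 108) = (t + 3)^2*(t^3 - 4*t^2 - 9*t + 36) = (t - 3)*(t + 3)^2*(t^2 - t - 12) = (t - 4)*(t - 3)*(t + 3)^2*(t + 3)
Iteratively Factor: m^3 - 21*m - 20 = (m + 1)*(m^2 - m - 20) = (m + 1)*(m + 4)*(m - 5)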